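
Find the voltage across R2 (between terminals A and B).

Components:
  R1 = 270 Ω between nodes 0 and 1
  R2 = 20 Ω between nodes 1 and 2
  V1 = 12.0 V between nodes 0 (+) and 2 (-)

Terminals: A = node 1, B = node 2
R1 and R2 are in series across V1 (node 0 → node 1 → node 2), and the output A–B is taken across R2, so this is a voltage divider.
Series current: I = V1/(R1 + R2) = 12/(270 + 20) = 12/290 = 0.04138 A
V_R2 = I × R2 = V1 × R2/(R1 + R2) = 12 × 20/290 = 0.8276 V

Final answer: 0.8276 V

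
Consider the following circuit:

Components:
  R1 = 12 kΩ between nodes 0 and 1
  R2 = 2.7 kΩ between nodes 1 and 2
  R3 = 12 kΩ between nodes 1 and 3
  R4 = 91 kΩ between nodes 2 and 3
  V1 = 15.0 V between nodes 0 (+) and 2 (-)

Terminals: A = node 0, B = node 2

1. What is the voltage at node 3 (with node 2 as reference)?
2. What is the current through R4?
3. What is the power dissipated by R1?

Nodal analysis, taking node 2 as the 0 V reference.
Source V1 fixes V_0 = 15 V.
KCL at each unknown node (sum of currents leaving = 0; resistances in Ω):
  Node 1: (V_1 - 15)/12000 + (V_1 - 0)/2700 + (V_1 - V_3)/12000 = 0
  Node 3: (V_3 - V_1)/12000 + (V_3 - 0)/91000 = 0
Collecting terms (coefficients in siemens):
  0.000537·V_1 - 0.00008333·V_3 = 0.00125
  0.00009432·V_3 - 0.00008333·V_1 = 0
Determinant D = (0.000537)(0.00009432) - (-0.00008333)(-0.00008333) = 0.00000004371
V_1 = [(0.00125)(0.00009432) - (-0.00008333)(0)]/D = 2.697 V
V_3 = [(0.000537)(0) - (0.00125)(-0.00008333)]/D = 2.383 V
Part 1:
  Read off the nodal solution: V_3 = 2.383 V
Part 2:
  I_R4 = (V_2 - V_3)/R4 = (0 - 2.383)/91000 = -0.00002619 A
  Magnitude: I_R4 = 0.00002619 A
Part 3:
  I_R1 = (V_0 - V_1)/R1 = (15 - 2.697)/12000 = 0.001025 A
  P_R1 = I_R1² × R1 = (0.001025)² × 12000 = 0.01261 W

Final answers:
1. V_3 = 2.383 V
2. I_R4 = 2.619e-05 A
3. P_R1 = 0.01261 W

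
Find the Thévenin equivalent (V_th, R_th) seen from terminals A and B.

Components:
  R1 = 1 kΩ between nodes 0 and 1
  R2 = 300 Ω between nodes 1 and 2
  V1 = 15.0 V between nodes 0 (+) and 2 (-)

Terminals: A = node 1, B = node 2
Step 1 — V_th is the open-circuit voltage V_A - V_B (nothing connected across the terminals).
Nodal analysis, taking node 2 as the 0 V reference.
Source V1 fixes V_0 = 15 V.
KCL at each unknown node (sum of currents leaving = 0; resistances in Ω):
  Node 1: (V_1 - 15)/1000 + (V_1 - 0)/300 = 0
Collecting terms: 0.004333 × V_1 = 0.015  =>  V_1 = 3.462 V
V_th = V_1 - V_2 = 3.462 - 0 = 3.462 V
Step 2 — R_th: zero the source — replace V1 by a short circuit (node 2 merges into node 0) — and find the resistance seen between A (node 1) and B (node 0).
Reduce the network between node 1 (A) and node 0 (B) by series/parallel combination:
  Rp1 = R1 ‖ R2 (parallel, both between nodes 0 and 1) = 1/(1/1000 + 1/300) = 230.8 Ω
R_th = 230.8 Ω

Final answer: V_th = 3.462 V, R_th = 230.8 Ω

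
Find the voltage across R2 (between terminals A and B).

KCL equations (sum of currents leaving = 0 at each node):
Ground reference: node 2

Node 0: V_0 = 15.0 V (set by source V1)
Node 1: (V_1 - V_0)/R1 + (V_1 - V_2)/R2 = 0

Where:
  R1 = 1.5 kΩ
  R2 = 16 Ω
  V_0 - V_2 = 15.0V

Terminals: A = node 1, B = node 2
R1 and R2 are in series across V1 (node 0 → node 1 → node 2), and the output A–B is taken across R2, so this is a voltage divider.
Series current: I = V1/(R1 + R2) = 15/(1500 + 16) = 15/1516 = 0.009894 A
V_R2 = I × R2 = V1 × R2/(R1 + R2) = 15 × 16/1516 = 0.1583 V

Final answer: 0.1583 V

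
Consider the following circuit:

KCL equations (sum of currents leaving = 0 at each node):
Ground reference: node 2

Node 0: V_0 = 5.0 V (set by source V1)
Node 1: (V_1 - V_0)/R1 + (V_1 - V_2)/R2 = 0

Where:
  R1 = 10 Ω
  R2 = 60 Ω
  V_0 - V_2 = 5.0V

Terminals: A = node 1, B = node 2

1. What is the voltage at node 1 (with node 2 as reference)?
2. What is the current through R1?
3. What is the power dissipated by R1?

Nodal analysis, taking node 2 as the 0 V reference.
Source V1 fixes V_0 = 5 V.
KCL at each unknown node (sum of currents leaving = 0; resistances in Ω):
  Node 1: (V_1 - 5)/10 + (V_1 - 0)/60 = 0
Collecting terms: 0.1167 × V_1 = 0.5  =>  V_1 = 4.286 V
Part 1:
  Read off the nodal solution: V_1 = 4.286 V
Part 2:
  I_R1 = (V_0 - V_1)/R1 = (5 - 4.286)/10 = 0.07143 A
  Magnitude: I_R1 = 0.07143 A
Part 3:
  I_R1 = (V_0 - V_1)/R1 = (5 - 4.286)/10 = 0.07143 A
  P_R1 = I_R1² × R1 = (0.07143)² × 10 = 0.05102 W

Final answers:
1. V_1 = 4.286 V
2. I_R1 = 0.07143 A
3. P_R1 = 0.05102 W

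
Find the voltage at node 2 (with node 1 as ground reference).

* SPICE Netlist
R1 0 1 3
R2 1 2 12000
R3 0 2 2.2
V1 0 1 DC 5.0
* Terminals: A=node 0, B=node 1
Nodal analysis, taking node 1 as the 0 V reference.
Source V1 fixes V_0 = 5 V.
KCL at each unknown node (sum of currents leaving = 0; resistances in Ω):
  Node 2: (V_2 - 0)/12000 + (V_2 - 5)/2.2 = 0
Collecting terms: 0.4546 × V_2 = 2.273  =>  V_2 = 4.999 V
The requested potential is V_2 = 4.999 V.

Final answer: V_2 = 4.999 V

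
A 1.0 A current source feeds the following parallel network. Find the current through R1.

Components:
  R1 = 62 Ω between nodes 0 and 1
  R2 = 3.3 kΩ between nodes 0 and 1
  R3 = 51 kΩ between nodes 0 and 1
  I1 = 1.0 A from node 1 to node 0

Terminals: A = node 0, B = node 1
All resistors sit directly between nodes 0 and 1, so they are in parallel and share one voltage V; the full source current 1 A splits among them.
1/R_par = 1/62 + 1/3300 + 1/51000 = 0.01645 S  =>  R_par = 60.78 Ω
V = I × R_par = 1 × 60.78 = 60.78 V
I_R1 = V/R1 = 60.78/62 = 0.9804 A

Final answer: 0.9804 A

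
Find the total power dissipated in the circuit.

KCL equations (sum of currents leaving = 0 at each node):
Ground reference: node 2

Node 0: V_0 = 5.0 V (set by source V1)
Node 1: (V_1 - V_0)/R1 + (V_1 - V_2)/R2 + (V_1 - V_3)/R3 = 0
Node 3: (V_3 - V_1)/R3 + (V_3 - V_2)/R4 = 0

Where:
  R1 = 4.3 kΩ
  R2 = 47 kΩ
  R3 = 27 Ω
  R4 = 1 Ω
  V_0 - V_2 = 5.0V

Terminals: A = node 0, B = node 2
Nodal analysis, taking node 2 as the 0 V reference.
Source V1 fixes V_0 = 5 V.
KCL at each unknown node (sum of currents leaving = 0; resistances in Ω):
  Node 1: (V_1 - 5)/4300 + (V_1 - 0)/47000 + (V_1 - V_3)/27 = 0
  Node 3: (V_3 - V_1)/27 + (V_3 - 0)/1 = 0
Collecting terms (coefficients in siemens):
  0.03729·V_1 - 0.03704·V_3 = 0.001163
  1.037·V_3 - 0.03704·V_1 = 0
Determinant D = (0.03729)(1.037) - (-0.03704)(-0.03704) = 0.0373
V_1 = [(0.001163)(1.037) - (-0.03704)(0)]/D = 0.03233 V
V_3 = [(0.03729)(0) - (0.001163)(-0.03704)]/D = 0.001155 V
Power in each resistor, P = (ΔV)²/R:
  P_R1 = (5 - 0.03233)²/4300 = 0.005739 W
  P_R2 = (0.03233 - 0)²/47000 = 0.00000002224 W
  P_R3 = (0.03233 - 0.001155)²/27 = 0.00003599 W
  P_R4 = (0 - 0.001155)²/1 = 0.000001333 W
P_total = P_R1 + P_R2 + P_R3 + P_R4 = 0.005776 W

Final answer: 0.005776 W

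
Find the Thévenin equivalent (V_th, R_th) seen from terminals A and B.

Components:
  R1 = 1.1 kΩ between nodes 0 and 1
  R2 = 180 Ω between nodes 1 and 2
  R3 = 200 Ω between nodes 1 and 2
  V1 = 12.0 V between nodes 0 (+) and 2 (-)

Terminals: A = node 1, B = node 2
Step 1 — V_th is the open-circuit voltage V_A - V_B (nothing connected across the terminals).
Nodal analysis, taking node 2 as the 0 V reference.
Source V1 fixes V_0 = 12 V.
KCL at each unknown node (sum of currents leaving = 0; resistances in Ω):
  Node 1: (V_1 - 12)/1100 + (V_1 - 0)/180 + (V_1 - 0)/200 = 0
Collecting terms: 0.01146 × V_1 = 0.01091  =>  V_1 = 0.9515 V
V_th = V_1 - V_2 = 0.9515 - 0 = 0.9515 V
Step 2 — R_th: zero the source — replace V1 by a short circuit (node 2 merges into node 0) — and find the resistance seen between A (node 1) and B (node 0).
Reduce the network between node 1 (A) and node 0 (B) by series/parallel combination:
  Rp1 = R1 ‖ R2 ‖ R3 (parallel, all between nodes 0 and 1) = 1/(1/1100 + 1/180 + 1/200) = 87.22 Ω
R_th = 87.22 Ω

Final answer: V_th = 0.9515 V, R_th = 87.22 Ω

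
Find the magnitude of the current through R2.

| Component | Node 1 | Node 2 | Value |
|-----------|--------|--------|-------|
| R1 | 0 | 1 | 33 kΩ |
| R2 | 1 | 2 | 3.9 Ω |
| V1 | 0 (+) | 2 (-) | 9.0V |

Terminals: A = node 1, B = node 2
Nodal analysis, taking node 2 as the 0 V reference.
Source V1 fixes V_0 = 9 V.
KCL at each unknown node (sum of currents leaving = 0; resistances in Ω):
  Node 1: (V_1 - 9)/33000 + (V_1 - 0)/3.9 = 0
Collecting terms: 0.2564 × V_1 = 0.0002727  =>  V_1 = 0.001064 V
I_R2 = (V_1 - V_2)/R2 = (0.001064 - 0)/3.9 = 0.0002727 A
|I_R2| = 0.0002727 A

Final answer: |I_R2| = 0.0002727 A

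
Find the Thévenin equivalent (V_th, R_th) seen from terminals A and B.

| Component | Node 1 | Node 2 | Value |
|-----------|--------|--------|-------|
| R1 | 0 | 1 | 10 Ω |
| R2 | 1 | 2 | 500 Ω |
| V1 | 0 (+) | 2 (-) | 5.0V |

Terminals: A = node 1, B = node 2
Step 1 — V_th is the open-circuit voltage V_A - V_B (nothing connected across the terminals).
Nodal analysis, taking node 2 as the 0 V reference.
Source V1 fixes V_0 = 5 V.
KCL at each unknown node (sum of currents leaving = 0; resistances in Ω):
  Node 1: (V_1 - 5)/10 + (V_1 - 0)/500 = 0
Collecting terms: 0.102 × V_1 = 0.5  =>  V_1 = 4.902 V
V_th = V_1 - V_2 = 4.902 - 0 = 4.902 V
Step 2 — R_th: zero the source — replace V1 by a short circuit (node 2 merges into node 0) — and find the resistance seen between A (node 1) and B (node 0).
Reduce the network between node 1 (A) and node 0 (B) by series/parallel combination:
  Rp1 = R1 ‖ R2 (parallel, both between nodes 0 and 1) = 1/(1/10 + 1/500) = 9.804 Ω
R_th = 9.804 Ω

Final answer: V_th = 4.902 V, R_th = 9.804 Ω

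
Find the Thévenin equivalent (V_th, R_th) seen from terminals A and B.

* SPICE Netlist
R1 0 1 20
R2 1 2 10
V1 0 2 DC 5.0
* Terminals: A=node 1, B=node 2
Step 1 — V_th is the open-circuit voltage V_A - V_B (nothing connected across the terminals).
Nodal analysis, taking node 2 as the 0 V reference.
Source V1 fixes V_0 = 5 V.
KCL at each unknown node (sum of currents leaving = 0; resistances in Ω):
  Node 1: (V_1 - 5)/20 + (V_1 - 0)/10 = 0
Collecting terms: 0.15 × V_1 = 0.25  =>  V_1 = 1.667 V
V_th = V_1 - V_2 = 1.667 - 0 = 1.667 V
Step 2 — R_th: zero the source — replace V1 by a short circuit (node 2 merges into node 0) — and find the resistance seen between A (node 1) and B (node 0).
Reduce the network between node 1 (A) and node 0 (B) by series/parallel combination:
  Rp1 = R1 ‖ R2 (parallel, both between nodes 0 and 1) = 1/(1/20 + 1/10) = 6.667 Ω
R_th = 6.667 Ω

Final answer: V_th = 1.667 V, R_th = 6.667 Ω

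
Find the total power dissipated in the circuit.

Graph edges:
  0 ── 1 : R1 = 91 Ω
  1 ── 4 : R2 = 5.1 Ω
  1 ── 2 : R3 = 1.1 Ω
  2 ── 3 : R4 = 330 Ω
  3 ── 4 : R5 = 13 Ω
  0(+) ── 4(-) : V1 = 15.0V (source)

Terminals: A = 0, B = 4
Nodal analysis, taking node 4 as the 0 V reference.
Source V1 fixes V_0 = 15 V.
KCL at each unknown node (sum of currents leaving = 0; resistances in Ω):
  Node 1: (V_1 - 15)/91 + (V_1 - 0)/5.1 + (V_1 - V_2)/1.1 = 0
  Node 2: (V_2 - V_1)/1.1 + (V_2 - V_3)/330 = 0
  Node 3: (V_3 - V_2)/330 + (V_3 - 0)/13 = 0
Collecting terms (coefficients in siemens):
  1.116·V_1 - 0.9091·V_2 = 0.1648
  0.9121·V_2 - 0.9091·V_1 - 0.00303·V_3 = 0
  0.07995·V_3 - 0.00303·V_2 = 0
Solving these 3 simultaneous equations (Gaussian elimination) gives:
  V_1 = 0.785 V, V_2 = 0.7825 V, V_3 = 0.02966 V
Power in each resistor, P = (ΔV)²/R:
  P_R1 = (15 - 0.785)²/91 = 2.22 W
  P_R2 = (0.785 - 0)²/5.1 = 0.1208 W
  P_R3 = (0.785 - 0.7825)²/1.1 = 0.000005725 W
  P_R4 = (0.7825 - 0.02966)²/330 = 0.001718 W
  P_R5 = (0.02966 - 0)²/13 = 0.00006766 W
P_total = P_R1 + P_R2 + P_R3 + P_R4 + P_R5 = 2.343 W

Final answer: 2.343 W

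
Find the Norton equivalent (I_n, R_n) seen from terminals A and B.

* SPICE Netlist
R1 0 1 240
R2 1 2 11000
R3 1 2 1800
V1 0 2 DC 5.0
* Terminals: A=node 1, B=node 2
Find the Thévenin equivalent first; then I_n = V_th/R_th and R_n = R_th.
Step 1 — V_th is the open-circuit voltage V_A - V_B (nothing connected across the terminals).
Nodal analysis, taking node 2 as the 0 V reference.
Source V1 fixes V_0 = 5 V.
KCL at each unknown node (sum of currents leaving = 0; resistances in Ω):
  Node 1: (V_1 - 5)/240 + (V_1 - 0)/11000 + (V_1 - 0)/1800 = 0
Collecting terms: 0.004813 × V_1 = 0.02083  =>  V_1 = 4.328 V
V_th = V_1 - V_2 = 4.328 - 0 = 4.328 V
Step 2 — R_th: zero the source — replace V1 by a short circuit (node 2 merges into node 0) — and find the resistance seen between A (node 1) and B (node 0).
Reduce the network between node 1 (A) and node 0 (B) by series/parallel combination:
  Rp1 = R1 ‖ R2 ‖ R3 (parallel, all between nodes 0 and 1) = 1/(1/240 + 1/11000 + 1/1800) = 207.8 Ω
R_th = 207.8 Ω
I_n = V_th/R_th = 4.328/207.8 = 0.02083 A, and R_n = R_th = 207.8 Ω

Final answer: I_n = 0.02083 A, R_n = 207.8 Ω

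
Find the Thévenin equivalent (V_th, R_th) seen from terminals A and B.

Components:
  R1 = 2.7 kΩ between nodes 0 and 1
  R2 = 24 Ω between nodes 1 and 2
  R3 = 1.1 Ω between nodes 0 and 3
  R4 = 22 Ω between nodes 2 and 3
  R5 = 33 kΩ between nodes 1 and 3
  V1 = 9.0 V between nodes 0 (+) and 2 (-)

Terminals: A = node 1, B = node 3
Step 1 — V_th is the open-circuit voltage V_A - V_B (nothing connected across the terminals).
Nodal analysis, taking node 2 as the 0 V reference.
Source V1 fixes V_0 = 9 V.
KCL at each unknown node (sum of currents leaving = 0; resistances in Ω):
  Node 1: (V_1 - 9)/2700 + (V_1 - 0)/24 + (V_1 - V_3)/33000 = 0
  Node 3: (V_3 - 9)/1.1 + (V_3 - 0)/22 + (V_3 - V_1)/33000 = 0
Collecting terms (coefficients in siemens):
  0.04207·V_1 - 0.0000303·V_3 = 0.003333
  0.9546·V_3 - 0.0000303·V_1 = 8.182
Determinant D = (0.04207)(0.9546) - (-0.0000303)(-0.0000303) = 0.04016
V_1 = [(0.003333)(0.9546) - (-0.0000303)(8.182)]/D = 0.08541 V
V_3 = [(0.04207)(8.182) - (0.003333)(-0.0000303)]/D = 8.571 V
V_th = V_1 - V_3 = 0.08541 - 8.571 = -8.486 V
Step 2 — R_th: zero the source — replace V1 by a short circuit (node 2 merges into node 0) — and find the resistance seen between A (node 1) and B (node 3).
Reduce the network between node 1 (A) and node 3 (B) by series/parallel combination:
  Rp1 = R1 ‖ R2 (parallel, both between nodes 0 and 1) = 1/(1/2700 + 1/24) = 23.79 Ω
  Rp2 = R3 ‖ R4 (parallel, both between nodes 0 and 3) = 1/(1/1.1 + 1/22) = 1.048 Ω
  Rs1 = Rp1 + Rp2 (series, joined only at node 0) = 23.79 + 1.048 = 24.84 Ω
  Rp3 = R5 ‖ Rs1 (parallel, both between nodes 1 and 3) = 1/(1/33000 + 1/24.84) = 24.82 Ω
R_th = 24.82 Ω

Final answer: V_th = -8.486 V, R_th = 24.82 Ω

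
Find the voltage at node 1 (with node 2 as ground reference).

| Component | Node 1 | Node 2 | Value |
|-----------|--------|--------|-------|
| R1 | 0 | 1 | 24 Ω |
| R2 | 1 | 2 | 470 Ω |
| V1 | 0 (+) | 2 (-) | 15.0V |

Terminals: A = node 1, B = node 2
Nodal analysis, taking node 2 as the 0 V reference.
Source V1 fixes V_0 = 15 V.
KCL at each unknown node (sum of currents leaving = 0; resistances in Ω):
  Node 1: (V_1 - 15)/24 + (V_1 - 0)/470 = 0
Collecting terms: 0.04379 × V_1 = 0.625  =>  V_1 = 14.27 V
The requested potential is V_1 = 14.27 V.

Final answer: V_1 = 14.27 V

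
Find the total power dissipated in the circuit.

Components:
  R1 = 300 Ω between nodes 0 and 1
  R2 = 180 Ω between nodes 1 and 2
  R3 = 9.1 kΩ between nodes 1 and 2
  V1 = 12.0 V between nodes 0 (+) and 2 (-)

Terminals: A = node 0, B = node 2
Nodal analysis, taking node 2 as the 0 V reference.
Source V1 fixes V_0 = 12 V.
KCL at each unknown node (sum of currents leaving = 0; resistances in Ω):
  Node 1: (V_1 - 12)/300 + (V_1 - 0)/180 + (V_1 - 0)/9100 = 0
Collecting terms: 0.008999 × V_1 = 0.04  =>  V_1 = 4.445 V
Power in each resistor, P = (ΔV)²/R:
  P_R1 = (12 - 4.445)²/300 = 0.1903 W
  P_R2 = (4.445 - 0)²/180 = 0.1098 W
  P_R3 = (4.445 - 0)²/9100 = 0.002171 W
P_total = P_R1 + P_R2 + P_R3 = 0.3022 W

Final answer: 0.3022 W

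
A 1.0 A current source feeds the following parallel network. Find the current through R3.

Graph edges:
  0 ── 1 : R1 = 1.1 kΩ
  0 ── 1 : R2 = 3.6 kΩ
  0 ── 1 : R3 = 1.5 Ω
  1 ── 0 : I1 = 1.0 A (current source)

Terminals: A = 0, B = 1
All resistors sit directly between nodes 0 and 1, so they are in parallel and share one voltage V; the full source current 1 A splits among them.
1/R_par = 1/1100 + 1/3600 + 1/1.5 = 0.6679 S  =>  R_par = 1.497 Ω
V = I × R_par = 1 × 1.497 = 1.497 V
I_R3 = V/R3 = 1.497/1.5 = 0.9982 A

Final answer: 0.9982 A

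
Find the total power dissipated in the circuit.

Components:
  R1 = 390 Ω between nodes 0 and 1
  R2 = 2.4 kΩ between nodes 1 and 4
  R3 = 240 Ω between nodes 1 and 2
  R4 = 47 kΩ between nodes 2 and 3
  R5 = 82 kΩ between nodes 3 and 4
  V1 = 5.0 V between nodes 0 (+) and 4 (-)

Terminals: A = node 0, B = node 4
Nodal analysis, taking node 4 as the 0 V reference.
Source V1 fixes V_0 = 5 V.
KCL at each unknown node (sum of currents leaving = 0; resistances in Ω):
  Node 1: (V_1 - 5)/390 + (V_1 - 0)/2400 + (V_1 - V_2)/240 = 0
  Node 2: (V_2 - V_1)/240 + (V_2 - V_3)/47000 = 0
  Node 3: (V_3 - V_2)/47000 + (V_3 - 0)/82000 = 0
Collecting terms (coefficients in siemens):
  0.007147·V_1 - 0.004167·V_2 = 0.01282
  0.004188·V_2 - 0.004167·V_1 - 0.00002128·V_3 = 0
  0.00003347·V_3 - 0.00002128·V_2 = 0
Solving these 3 simultaneous equations (Gaussian elimination) gives:
  V_1 = 4.29 V, V_2 = 4.282 V, V_3 = 2.722 V
Power in each resistor, P = (ΔV)²/R:
  P_R1 = (5 - 4.29)²/390 = 0.001293 W
  P_R2 = (4.29 - 0)²/2400 = 0.007668 W
  P_R3 = (4.29 - 4.282)²/240 = 0.0000002644 W
  P_R4 = (4.282 - 2.722)²/47000 = 0.00005179 W
  P_R5 = (2.722 - 0)²/82000 = 0.00009035 W
P_total = P_R1 + P_R2 + P_R3 + P_R4 + P_R5 = 0.009103 W

Final answer: 0.009103 W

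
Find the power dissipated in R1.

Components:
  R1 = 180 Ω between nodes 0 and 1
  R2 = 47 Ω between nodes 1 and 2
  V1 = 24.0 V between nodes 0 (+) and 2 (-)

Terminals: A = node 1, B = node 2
Nodal analysis, taking node 2 as the 0 V reference.
Source V1 fixes V_0 = 24 V.
KCL at each unknown node (sum of currents leaving = 0; resistances in Ω):
  Node 1: (V_1 - 24)/180 + (V_1 - 0)/47 = 0
Collecting terms: 0.02683 × V_1 = 0.1333  =>  V_1 = 4.969 V
I_R1 = (V_0 - V_1)/R1 = (24 - 4.969)/180 = 0.1057 A
P_R1 = I_R1² × R1 = (0.1057)² × 180 = 2.012 W

Final answer: 2.012 W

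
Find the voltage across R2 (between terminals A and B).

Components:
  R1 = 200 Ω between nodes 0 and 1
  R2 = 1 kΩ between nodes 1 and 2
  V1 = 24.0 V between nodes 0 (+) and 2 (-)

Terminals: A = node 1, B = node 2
R1 and R2 are in series across V1 (node 0 → node 1 → node 2), and the output A–B is taken across R2, so this is a voltage divider.
Series current: I = V1/(R1 + R2) = 24/(200 + 1000) = 24/1200 = 0.02 A
V_R2 = I × R2 = V1 × R2/(R1 + R2) = 24 × 1000/1200 = 20 V

Final answer: 20 V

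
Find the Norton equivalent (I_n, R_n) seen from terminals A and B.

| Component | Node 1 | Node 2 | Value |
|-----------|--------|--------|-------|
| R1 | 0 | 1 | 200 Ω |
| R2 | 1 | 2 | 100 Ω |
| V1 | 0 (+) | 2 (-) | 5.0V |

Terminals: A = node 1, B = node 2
Find the Thévenin equivalent first; then I_n = V_th/R_th and R_n = R_th.
Step 1 — V_th is the open-circuit voltage V_A - V_B (nothing connected across the terminals).
Nodal analysis, taking node 2 as the 0 V reference.
Source V1 fixes V_0 = 5 V.
KCL at each unknown node (sum of currents leaving = 0; resistances in Ω):
  Node 1: (V_1 - 5)/200 + (V_1 - 0)/100 = 0
Collecting terms: 0.015 × V_1 = 0.025  =>  V_1 = 1.667 V
V_th = V_1 - V_2 = 1.667 - 0 = 1.667 V
Step 2 — R_th: zero the source — replace V1 by a short circuit (node 2 merges into node 0) — and find the resistance seen between A (node 1) and B (node 0).
Reduce the network between node 1 (A) and node 0 (B) by series/parallel combination:
  Rp1 = R1 ‖ R2 (parallel, both between nodes 0 and 1) = 1/(1/200 + 1/100) = 66.67 Ω
R_th = 66.67 Ω
I_n = V_th/R_th = 1.667/66.67 = 0.025 A, and R_n = R_th = 66.67 Ω

Final answer: I_n = 0.025 A, R_n = 66.67 Ω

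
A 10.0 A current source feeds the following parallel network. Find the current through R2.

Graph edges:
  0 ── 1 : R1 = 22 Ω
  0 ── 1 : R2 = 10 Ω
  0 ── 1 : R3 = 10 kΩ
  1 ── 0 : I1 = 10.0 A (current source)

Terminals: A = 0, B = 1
All resistors sit directly between nodes 0 and 1, so they are in parallel and share one voltage V; the full source current 10 A splits among them.
1/R_par = 1/22 + 1/10 + 1/10000 = 0.1456 S  =>  R_par = 6.87 Ω
V = I × R_par = 10 × 6.87 = 68.7 V
I_R2 = V/R2 = 68.7/10 = 6.87 A

Final answer: 6.87 A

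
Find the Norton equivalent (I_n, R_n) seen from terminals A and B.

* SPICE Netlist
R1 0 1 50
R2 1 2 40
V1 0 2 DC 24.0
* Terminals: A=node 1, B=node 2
Find the Thévenin equivalent first; then I_n = V_th/R_th and R_n = R_th.
Step 1 — V_th is the open-circuit voltage V_A - V_B (nothing connected across the terminals).
Nodal analysis, taking node 2 as the 0 V reference.
Source V1 fixes V_0 = 24 V.
KCL at each unknown node (sum of currents leaving = 0; resistances in Ω):
  Node 1: (V_1 - 24)/50 + (V_1 - 0)/40 = 0
Collecting terms: 0.045 × V_1 = 0.48  =>  V_1 = 10.67 V
V_th = V_1 - V_2 = 10.67 - 0 = 10.67 V
Step 2 — R_th: zero the source — replace V1 by a short circuit (node 2 merges into node 0) — and find the resistance seen between A (node 1) and B (node 0).
Reduce the network between node 1 (A) and node 0 (B) by series/parallel combination:
  Rp1 = R1 ‖ R2 (parallel, both between nodes 0 and 1) = 1/(1/50 + 1/40) = 22.22 Ω
R_th = 22.22 Ω
I_n = V_th/R_th = 10.67/22.22 = 0.48 A, and R_n = R_th = 22.22 Ω

Final answer: I_n = 0.48 A, R_n = 22.22 Ω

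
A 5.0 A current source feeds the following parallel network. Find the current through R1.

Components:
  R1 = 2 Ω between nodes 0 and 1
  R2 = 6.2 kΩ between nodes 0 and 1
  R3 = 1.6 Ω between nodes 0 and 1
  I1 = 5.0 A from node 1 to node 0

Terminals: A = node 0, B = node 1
All resistors sit directly between nodes 0 and 1, so they are in parallel and share one voltage V; the full source current 5 A splits among them.
1/R_par = 1/2 + 1/6200 + 1/1.6 = 1.125 S  =>  R_par = 0.8888 Ω
V = I × R_par = 5 × 0.8888 = 4.444 V
I_R1 = V/R1 = 4.444/2 = 2.222 A

Final answer: 2.222 A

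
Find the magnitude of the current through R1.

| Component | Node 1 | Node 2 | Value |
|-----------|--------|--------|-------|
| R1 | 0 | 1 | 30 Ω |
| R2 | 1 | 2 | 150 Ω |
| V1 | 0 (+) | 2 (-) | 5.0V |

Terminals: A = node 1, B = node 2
Nodal analysis, taking node 2 as the 0 V reference.
Source V1 fixes V_0 = 5 V.
KCL at each unknown node (sum of currents leaving = 0; resistances in Ω):
  Node 1: (V_1 - 5)/30 + (V_1 - 0)/150 = 0
Collecting terms: 0.04 × V_1 = 0.1667  =>  V_1 = 4.167 V
I_R1 = (V_0 - V_1)/R1 = (5 - 4.167)/30 = 0.02778 A
|I_R1| = 0.02778 A

Final answer: |I_R1| = 0.02778 A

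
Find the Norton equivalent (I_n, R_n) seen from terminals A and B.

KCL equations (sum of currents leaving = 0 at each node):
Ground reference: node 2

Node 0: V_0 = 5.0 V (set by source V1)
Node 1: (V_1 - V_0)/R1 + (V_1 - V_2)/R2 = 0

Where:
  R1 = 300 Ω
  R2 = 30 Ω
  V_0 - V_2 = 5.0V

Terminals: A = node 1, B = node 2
Find the Thévenin equivalent first; then I_n = V_th/R_th and R_n = R_th.
Step 1 — V_th is the open-circuit voltage V_A - V_B (nothing connected across the terminals).
Nodal analysis, taking node 2 as the 0 V reference.
Source V1 fixes V_0 = 5 V.
KCL at each unknown node (sum of currents leaving = 0; resistances in Ω):
  Node 1: (V_1 - 5)/300 + (V_1 - 0)/30 = 0
Collecting terms: 0.03667 × V_1 = 0.01667  =>  V_1 = 0.4545 V
V_th = V_1 - V_2 = 0.4545 - 0 = 0.4545 V
Step 2 — R_th: zero the source — replace V1 by a short circuit (node 2 merges into node 0) — and find the resistance seen between A (node 1) and B (node 0).
Reduce the network between node 1 (A) and node 0 (B) by series/parallel combination:
  Rp1 = R1 ‖ R2 (parallel, both between nodes 0 and 1) = 1/(1/300 + 1/30) = 27.27 Ω
R_th = 27.27 Ω
I_n = V_th/R_th = 0.4545/27.27 = 0.01667 A, and R_n = R_th = 27.27 Ω

Final answer: I_n = 0.01667 A, R_n = 27.27 Ω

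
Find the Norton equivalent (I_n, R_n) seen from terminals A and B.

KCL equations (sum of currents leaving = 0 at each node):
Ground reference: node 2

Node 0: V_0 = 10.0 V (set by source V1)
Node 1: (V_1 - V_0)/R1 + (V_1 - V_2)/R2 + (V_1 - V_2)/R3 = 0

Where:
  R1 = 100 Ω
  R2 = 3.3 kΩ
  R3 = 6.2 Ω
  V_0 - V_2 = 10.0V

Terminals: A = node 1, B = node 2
Find the Thévenin equivalent first; then I_n = V_th/R_th and R_n = R_th.
Step 1 — V_th is the open-circuit voltage V_A - V_B (nothing connected across the terminals).
Nodal analysis, taking node 2 as the 0 V reference.
Source V1 fixes V_0 = 10 V.
KCL at each unknown node (sum of currents leaving = 0; resistances in Ω):
  Node 1: (V_1 - 10)/100 + (V_1 - 0)/3300 + (V_1 - 0)/6.2 = 0
Collecting terms: 0.1716 × V_1 = 0.1  =>  V_1 = 0.5828 V
V_th = V_1 - V_2 = 0.5828 - 0 = 0.5828 V
Step 2 — R_th: zero the source — replace V1 by a short circuit (node 2 merges into node 0) — and find the resistance seen between A (node 1) and B (node 0).
Reduce the network between node 1 (A) and node 0 (B) by series/parallel combination:
  Rp1 = R1 ‖ R2 ‖ R3 (parallel, all between nodes 0 and 1) = 1/(1/100 + 1/3300 + 1/6.2) = 5.828 Ω
R_th = 5.828 Ω
I_n = V_th/R_th = 0.5828/5.828 = 0.1 A, and R_n = R_th = 5.828 Ω

Final answer: I_n = 0.1 A, R_n = 5.828 Ω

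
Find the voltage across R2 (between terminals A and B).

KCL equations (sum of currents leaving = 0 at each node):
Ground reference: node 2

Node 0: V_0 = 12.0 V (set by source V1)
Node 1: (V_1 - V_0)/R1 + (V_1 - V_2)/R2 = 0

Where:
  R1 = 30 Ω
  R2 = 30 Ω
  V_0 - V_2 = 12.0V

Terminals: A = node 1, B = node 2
R1 and R2 are in series across V1 (node 0 → node 1 → node 2), and the output A–B is taken across R2, so this is a voltage divider.
Series current: I = V1/(R1 + R2) = 12/(30 + 30) = 12/60 = 0.2 A
V_R2 = I × R2 = V1 × R2/(R1 + R2) = 12 × 30/60 = 6 V

Final answer: 6 V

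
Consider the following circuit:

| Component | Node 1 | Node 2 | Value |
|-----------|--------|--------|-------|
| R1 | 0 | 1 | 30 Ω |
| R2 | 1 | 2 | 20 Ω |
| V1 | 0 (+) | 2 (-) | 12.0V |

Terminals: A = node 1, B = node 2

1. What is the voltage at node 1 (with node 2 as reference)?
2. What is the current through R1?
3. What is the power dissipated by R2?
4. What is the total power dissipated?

Nodal analysis, taking node 2 as the 0 V reference.
Source V1 fixes V_0 = 12 V.
KCL at each unknown node (sum of currents leaving = 0; resistances in Ω):
  Node 1: (V_1 - 12)/30 + (V_1 - 0)/20 = 0
Collecting terms: 0.08333 × V_1 = 0.4  =>  V_1 = 4.8 V
Part 1:
  Read off the nodal solution: V_1 = 4.8 V
Part 2:
  I_R1 = (V_0 - V_1)/R1 = (12 - 4.8)/30 = 0.24 A
  Magnitude: I_R1 = 0.24 A
Part 3:
  I_R2 = (V_1 - V_2)/R2 = (4.8 - 0)/20 = 0.24 A
  P_R2 = I_R2² × R2 = (0.24)² × 20 = 1.152 W
Part 4:
  Power in each resistor, P = (ΔV)²/R:
    P_R1 = (12 - 4.8)²/30 = 1.728 W
    P_R2 = (4.8 - 0)²/20 = 1.152 W
  P_total = P_R1 + P_R2 = 2.88 W

Final answers:
1. V_1 = 4.8 V
2. I_R1 = 0.24 A
3. P_R2 = 1.152 W
4. P_total = 2.88 W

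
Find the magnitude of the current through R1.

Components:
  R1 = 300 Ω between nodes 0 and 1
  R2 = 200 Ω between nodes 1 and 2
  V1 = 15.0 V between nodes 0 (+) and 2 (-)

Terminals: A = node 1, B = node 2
Nodal analysis, taking node 2 as the 0 V reference.
Source V1 fixes V_0 = 15 V.
KCL at each unknown node (sum of currents leaving = 0; resistances in Ω):
  Node 1: (V_1 - 15)/300 + (V_1 - 0)/200 = 0
Collecting terms: 0.008333 × V_1 = 0.05  =>  V_1 = 6 V
I_R1 = (V_0 - V_1)/R1 = (15 - 6)/300 = 0.03 A
|I_R1| = 0.03 A

Final answer: |I_R1| = 0.03 A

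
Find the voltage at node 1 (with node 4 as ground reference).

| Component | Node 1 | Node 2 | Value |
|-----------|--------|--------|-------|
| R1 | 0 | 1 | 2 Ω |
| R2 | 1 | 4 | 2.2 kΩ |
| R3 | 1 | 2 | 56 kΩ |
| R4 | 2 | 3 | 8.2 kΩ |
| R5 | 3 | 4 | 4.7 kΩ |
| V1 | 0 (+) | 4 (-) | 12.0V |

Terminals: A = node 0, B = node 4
Nodal analysis, taking node 4 as the 0 V reference.
Source V1 fixes V_0 = 12 V.
KCL at each unknown node (sum of currents leaving = 0; resistances in Ω):
  Node 1: (V_1 - 12)/2 + (V_1 - 0)/2200 + (V_1 - V_2)/56000 = 0
  Node 2: (V_2 - V_1)/56000 + (V_2 - V_3)/8200 = 0
  Node 3: (V_3 - V_2)/8200 + (V_3 - 0)/4700 = 0
Collecting terms (coefficients in siemens):
  0.5005·V_1 - 0.00001786·V_2 = 6
  0.0001398·V_2 - 0.00001786·V_1 - 0.000122·V_3 = 0
  0.0003347·V_3 - 0.000122·V_2 = 0
Solving these 3 simultaneous equations (Gaussian elimination) gives:
  V_1 = 11.99 V, V_2 = 2.245 V, V_3 = 0.8178 V
The requested potential is V_1 = 11.99 V.

Final answer: V_1 = 11.99 V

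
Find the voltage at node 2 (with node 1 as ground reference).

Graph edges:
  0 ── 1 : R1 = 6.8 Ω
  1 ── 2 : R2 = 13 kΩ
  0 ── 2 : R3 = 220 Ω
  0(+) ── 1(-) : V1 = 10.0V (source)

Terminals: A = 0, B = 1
Nodal analysis, taking node 1 as the 0 V reference.
Source V1 fixes V_0 = 10 V.
KCL at each unknown node (sum of currents leaving = 0; resistances in Ω):
  Node 2: (V_2 - 0)/13000 + (V_2 - 10)/220 = 0
Collecting terms: 0.004622 × V_2 = 0.04545  =>  V_2 = 9.834 V
The requested potential is V_2 = 9.834 V.

Final answer: V_2 = 9.834 V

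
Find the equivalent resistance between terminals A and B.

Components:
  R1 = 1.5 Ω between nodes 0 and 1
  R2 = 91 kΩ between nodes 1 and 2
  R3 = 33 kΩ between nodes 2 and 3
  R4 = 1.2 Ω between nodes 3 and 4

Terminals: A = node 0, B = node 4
Reduce the network between node 0 (A) and node 4 (B) by series/parallel combination:
  Rs1 = R1 + R2 (series, joined only at node 1) = 1.5 + 91000 = 91000 Ω
  Rs2 = R3 + Rs1 (series, joined only at node 2) = 33000 + 91000 = 124000 Ω
  Rs3 = R4 + Rs2 (series, joined only at node 3) = 1.2 + 124000 = 124000 Ω
R_eq = 124 kΩ

Final answer: 124 kΩ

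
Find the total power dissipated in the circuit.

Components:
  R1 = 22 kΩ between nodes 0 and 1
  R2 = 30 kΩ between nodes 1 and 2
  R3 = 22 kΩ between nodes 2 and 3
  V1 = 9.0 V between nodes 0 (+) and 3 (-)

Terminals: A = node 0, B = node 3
Nodal analysis, taking node 3 as the 0 V reference.
Source V1 fixes V_0 = 9 V.
KCL at each unknown node (sum of currents leaving = 0; resistances in Ω):
  Node 1: (V_1 - 9)/22000 + (V_1 - V_2)/30000 = 0
  Node 2: (V_2 - V_1)/30000 + (V_2 - 0)/22000 = 0
Collecting terms (coefficients in siemens):
  0.00007879·V_1 - 0.00003333·V_2 = 0.0004091
  0.00007879·V_2 - 0.00003333·V_1 = 0
Determinant D = (0.00007879)(0.00007879) - (-0.00003333)(-0.00003333) = 0.000000005096
V_1 = [(0.0004091)(0.00007879) - (-0.00003333)(0)]/D = 6.324 V
V_2 = [(0.00007879)(0) - (0.0004091)(-0.00003333)]/D = 2.676 V
Power in each resistor, P = (ΔV)²/R:
  P_R1 = (9 - 6.324)²/22000 = 0.0003254 W
  P_R2 = (6.324 - 2.676)²/30000 = 0.0004438 W
  P_R3 = (2.676 - 0)²/22000 = 0.0003254 W
P_total = P_R1 + P_R2 + P_R3 = 0.001095 W

Final answer: 0.001095 W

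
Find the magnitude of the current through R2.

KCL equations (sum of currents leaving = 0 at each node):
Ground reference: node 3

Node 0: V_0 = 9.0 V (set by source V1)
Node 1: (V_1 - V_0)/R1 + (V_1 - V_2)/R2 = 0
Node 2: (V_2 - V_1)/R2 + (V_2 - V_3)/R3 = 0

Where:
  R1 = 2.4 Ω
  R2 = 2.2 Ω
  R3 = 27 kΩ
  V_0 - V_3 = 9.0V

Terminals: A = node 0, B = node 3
Nodal analysis, taking node 3 as the 0 V reference.
Source V1 fixes V_0 = 9 V.
KCL at each unknown node (sum of currents leaving = 0; resistances in Ω):
  Node 1: (V_1 - 9)/2.4 + (V_1 - V_2)/2.2 = 0
  Node 2: (V_2 - V_1)/2.2 + (V_2 - 0)/27000 = 0
Collecting terms (coefficients in siemens):
  0.8712·V_1 - 0.4545·V_2 = 3.75
  0.4546·V_2 - 0.4545·V_1 = 0
Determinant D = (0.8712)(0.4546) - (-0.4545)(-0.4545) = 0.1894
V_1 = [(3.75)(0.4546) - (-0.4545)(0)]/D = 8.999 V
V_2 = [(0.8712)(0) - (3.75)(-0.4545)]/D = 8.998 V
I_R2 = (V_1 - V_2)/R2 = (8.999 - 8.998)/2.2 = 0.0003333 A
|I_R2| = 0.0003333 A

Final answer: |I_R2| = 0.0003333 A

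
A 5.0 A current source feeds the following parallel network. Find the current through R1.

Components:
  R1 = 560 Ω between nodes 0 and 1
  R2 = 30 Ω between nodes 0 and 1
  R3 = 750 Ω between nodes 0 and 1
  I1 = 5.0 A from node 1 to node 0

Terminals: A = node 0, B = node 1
All resistors sit directly between nodes 0 and 1, so they are in parallel and share one voltage V; the full source current 5 A splits among them.
1/R_par = 1/560 + 1/30 + 1/750 = 0.03645 S  =>  R_par = 27.43 Ω
V = I × R_par = 5 × 27.43 = 137.2 V
I_R1 = V/R1 = 137.2/560 = 0.2449 A

Final answer: 0.2449 A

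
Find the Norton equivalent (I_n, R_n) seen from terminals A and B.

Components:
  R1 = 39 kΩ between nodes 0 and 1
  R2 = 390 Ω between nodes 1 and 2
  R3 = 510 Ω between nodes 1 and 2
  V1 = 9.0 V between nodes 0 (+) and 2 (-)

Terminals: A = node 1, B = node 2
Find the Thévenin equivalent first; then I_n = V_th/R_th and R_n = R_th.
Step 1 — V_th is the open-circuit voltage V_A - V_B (nothing connected across the terminals).
Nodal analysis, taking node 2 as the 0 V reference.
Source V1 fixes V_0 = 9 V.
KCL at each unknown node (sum of currents leaving = 0; resistances in Ω):
  Node 1: (V_1 - 9)/39000 + (V_1 - 0)/390 + (V_1 - 0)/510 = 0
Collecting terms: 0.004551 × V_1 = 0.0002308  =>  V_1 = 0.05071 V
V_th = V_1 - V_2 = 0.05071 - 0 = 0.05071 V
Step 2 — R_th: zero the source — replace V1 by a short circuit (node 2 merges into node 0) — and find the resistance seen between A (node 1) and B (node 0).
Reduce the network between node 1 (A) and node 0 (B) by series/parallel combination:
  Rp1 = R1 ‖ R2 ‖ R3 (parallel, all between nodes 0 and 1) = 1/(1/39000 + 1/390 + 1/510) = 219.8 Ω
R_th = 219.8 Ω
I_n = V_th/R_th = 0.05071/219.8 = 0.0002308 A, and R_n = R_th = 219.8 Ω

Final answer: I_n = 0.0002308 A, R_n = 219.8 Ω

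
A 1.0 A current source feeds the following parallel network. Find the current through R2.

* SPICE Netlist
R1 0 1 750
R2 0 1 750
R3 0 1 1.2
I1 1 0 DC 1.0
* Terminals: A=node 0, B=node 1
All resistors sit directly between nodes 0 and 1, so they are in parallel and share one voltage V; the full source current 1 A splits among them.
1/R_par = 1/750 + 1/750 + 1/1.2 = 0.836 S  =>  R_par = 1.196 Ω
V = I × R_par = 1 × 1.196 = 1.196 V
I_R2 = V/R2 = 1.196/750 = 0.001595 A

Final answer: 0.001595 A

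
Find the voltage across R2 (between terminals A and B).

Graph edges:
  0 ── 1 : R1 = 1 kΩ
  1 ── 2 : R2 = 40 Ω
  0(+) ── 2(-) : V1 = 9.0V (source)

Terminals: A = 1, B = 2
R1 and R2 are in series across V1 (node 0 → node 1 → node 2), and the output A–B is taken across R2, so this is a voltage divider.
Series current: I = V1/(R1 + R2) = 9/(1000 + 40) = 9/1040 = 0.008654 A
V_R2 = I × R2 = V1 × R2/(R1 + R2) = 9 × 40/1040 = 0.3462 V

Final answer: 0.3462 V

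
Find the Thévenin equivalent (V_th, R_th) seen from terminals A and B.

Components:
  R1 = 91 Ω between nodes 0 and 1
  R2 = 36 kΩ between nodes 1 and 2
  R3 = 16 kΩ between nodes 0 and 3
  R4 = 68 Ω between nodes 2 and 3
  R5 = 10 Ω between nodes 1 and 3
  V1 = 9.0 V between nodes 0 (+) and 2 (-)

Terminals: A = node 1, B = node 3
Step 1 — V_th is the open-circuit voltage V_A - V_B (nothing connected across the terminals).
Nodal analysis, taking node 2 as the 0 V reference.
Source V1 fixes V_0 = 9 V.
KCL at each unknown node (sum of currents leaving = 0; resistances in Ω):
  Node 1: (V_1 - 9)/91 + (V_1 - 0)/36000 + (V_1 - V_3)/10 = 0
  Node 3: (V_3 - 9)/16000 + (V_3 - 0)/68 + (V_3 - V_1)/10 = 0
Collecting terms (coefficients in siemens):
  0.111·V_1 - 0.1·V_3 = 0.0989
  0.1148·V_3 - 0.1·V_1 = 0.0005625
Determinant D = (0.111)(0.1148) - (-0.1)(-0.1) = 0.002741
V_1 = [(0.0989)(0.1148) - (-0.1)(0.0005625)]/D = 4.161 V
V_3 = [(0.111)(0.0005625) - (0.0989)(-0.1)]/D = 3.631 V
V_th = V_1 - V_3 = 4.161 - 3.631 = 0.5306 V
Step 2 — R_th: zero the source — replace V1 by a short circuit (node 2 merges into node 0) — and find the resistance seen between A (node 1) and B (node 3).
Reduce the network between node 1 (A) and node 3 (B) by series/parallel combination:
  Rp1 = R1 ‖ R2 (parallel, both between nodes 0 and 1) = 1/(1/91 + 1/36000) = 90.77 Ω
  Rp2 = R3 ‖ R4 (parallel, both between nodes 0 and 3) = 1/(1/16000 + 1/68) = 67.71 Ω
  Rs1 = Rp1 + Rp2 (series, joined only at node 0) = 90.77 + 67.71 = 158.5 Ω
  Rp3 = R5 ‖ Rs1 (parallel, both between nodes 1 and 3) = 1/(1/10 + 1/158.5) = 9.406 Ω
R_th = 9.406 Ω

Final answer: V_th = 0.5306 V, R_th = 9.406 Ω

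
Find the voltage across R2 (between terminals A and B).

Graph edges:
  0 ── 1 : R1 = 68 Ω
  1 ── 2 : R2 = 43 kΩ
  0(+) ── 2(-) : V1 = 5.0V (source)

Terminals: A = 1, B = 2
R1 and R2 are in series across V1 (node 0 → node 1 → node 2), and the output A–B is taken across R2, so this is a voltage divider.
Series current: I = V1/(R1 + R2) = 5/(68 + 43000) = 5/43070 = 0.0001161 A
V_R2 = I × R2 = V1 × R2/(R1 + R2) = 5 × 43000/43070 = 4.992 V

Final answer: 4.992 V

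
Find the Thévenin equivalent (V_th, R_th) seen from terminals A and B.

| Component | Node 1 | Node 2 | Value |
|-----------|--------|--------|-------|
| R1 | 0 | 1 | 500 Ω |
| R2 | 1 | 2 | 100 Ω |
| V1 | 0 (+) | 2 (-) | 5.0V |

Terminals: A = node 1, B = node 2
Step 1 — V_th is the open-circuit voltage V_A - V_B (nothing connected across the terminals).
Nodal analysis, taking node 2 as the 0 V reference.
Source V1 fixes V_0 = 5 V.
KCL at each unknown node (sum of currents leaving = 0; resistances in Ω):
  Node 1: (V_1 - 5)/500 + (V_1 - 0)/100 = 0
Collecting terms: 0.012 × V_1 = 0.01  =>  V_1 = 0.8333 V
V_th = V_1 - V_2 = 0.8333 - 0 = 0.8333 V
Step 2 — R_th: zero the source — replace V1 by a short circuit (node 2 merges into node 0) — and find the resistance seen between A (node 1) and B (node 0).
Reduce the network between node 1 (A) and node 0 (B) by series/parallel combination:
  Rp1 = R1 ‖ R2 (parallel, both between nodes 0 and 1) = 1/(1/500 + 1/100) = 83.33 Ω
R_th = 83.33 Ω

Final answer: V_th = 0.8333 V, R_th = 83.33 Ω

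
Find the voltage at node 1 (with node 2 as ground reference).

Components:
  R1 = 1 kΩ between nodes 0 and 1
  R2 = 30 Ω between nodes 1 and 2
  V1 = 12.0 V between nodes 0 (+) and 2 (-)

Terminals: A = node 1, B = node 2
Nodal analysis, taking node 2 as the 0 V reference.
Source V1 fixes V_0 = 12 V.
KCL at each unknown node (sum of currents leaving = 0; resistances in Ω):
  Node 1: (V_1 - 12)/1000 + (V_1 - 0)/30 = 0
Collecting terms: 0.03433 × V_1 = 0.012  =>  V_1 = 0.3495 V
The requested potential is V_1 = 0.3495 V.

Final answer: V_1 = 0.3495 V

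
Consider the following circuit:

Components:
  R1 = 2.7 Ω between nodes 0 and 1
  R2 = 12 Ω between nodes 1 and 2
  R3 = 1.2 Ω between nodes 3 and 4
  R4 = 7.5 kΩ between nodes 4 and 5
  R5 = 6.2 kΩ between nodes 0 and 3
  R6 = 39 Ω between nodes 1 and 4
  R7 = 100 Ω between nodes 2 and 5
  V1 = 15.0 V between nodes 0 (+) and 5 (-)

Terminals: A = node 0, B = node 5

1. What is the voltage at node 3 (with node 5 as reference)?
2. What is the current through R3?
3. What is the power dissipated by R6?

Nodal analysis, taking node 5 as the 0 V reference.
Source V1 fixes V_0 = 15 V.
KCL at each unknown node (sum of currents leaving = 0; resistances in Ω):
  Node 1: (V_1 - 15)/2.7 + (V_1 - V_2)/12 + (V_1 - V_4)/39 = 0
  Node 2: (V_2 - V_1)/12 + (V_2 - 0)/100 = 0
  Node 3: (V_3 - V_4)/1.2 + (V_3 - 15)/6200 = 0
  Node 4: (V_4 - V_3)/1.2 + (V_4 - 0)/7500 + (V_4 - V_1)/39 = 0
Collecting terms (coefficients in siemens):
  0.4793·V_1 - 0.08333·V_2 - 0.02564·V_4 = 5.556
  0.09333·V_2 - 0.08333·V_1 = 0
  0.8335·V_3 - 0.8333·V_4 = 0.002419
  0.8591·V_4 - 0.02564·V_1 - 0.8333·V_3 = 0
Solving these 4 simultaneous equations (Gaussian elimination) gives:
  V_1 = 14.64 V, V_2 = 13.07 V, V_3 = 14.57 V, V_4 = 14.57 V
Part 1:
  Read off the nodal solution: V_3 = 14.57 V
Part 2:
  I_R3 = (V_3 - V_4)/R3 = (14.57 - 14.57)/1.2 = 0.00006952 A
  Magnitude: I_R3 = 0.00006952 A
Part 3:
  I_R6 = (V_1 - V_4)/R6 = (14.64 - 14.57)/39 = 0.001873 A
  P_R6 = I_R6² × R6 = (0.001873)² × 39 = 0.0001368 W

Final answers:
1. V_3 = 14.57 V
2. I_R3 = 6.952e-05 A
3. P_R6 = 0.0001368 W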